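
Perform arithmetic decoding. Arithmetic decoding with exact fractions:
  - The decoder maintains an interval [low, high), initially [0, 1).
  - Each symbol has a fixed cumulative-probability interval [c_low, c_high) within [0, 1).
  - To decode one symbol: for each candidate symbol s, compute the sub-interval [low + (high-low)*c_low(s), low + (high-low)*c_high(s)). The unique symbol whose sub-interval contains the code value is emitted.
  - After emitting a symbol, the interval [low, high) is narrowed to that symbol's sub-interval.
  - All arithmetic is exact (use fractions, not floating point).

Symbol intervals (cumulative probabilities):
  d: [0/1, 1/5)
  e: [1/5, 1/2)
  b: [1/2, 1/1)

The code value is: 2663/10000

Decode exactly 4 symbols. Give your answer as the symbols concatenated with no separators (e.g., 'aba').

Answer: eede

Derivation:
Step 1: interval [0/1, 1/1), width = 1/1 - 0/1 = 1/1
  'd': [0/1 + 1/1*0/1, 0/1 + 1/1*1/5) = [0/1, 1/5)
  'e': [0/1 + 1/1*1/5, 0/1 + 1/1*1/2) = [1/5, 1/2) <- contains code 2663/10000
  'b': [0/1 + 1/1*1/2, 0/1 + 1/1*1/1) = [1/2, 1/1)
  emit 'e', narrow to [1/5, 1/2)
Step 2: interval [1/5, 1/2), width = 1/2 - 1/5 = 3/10
  'd': [1/5 + 3/10*0/1, 1/5 + 3/10*1/5) = [1/5, 13/50)
  'e': [1/5 + 3/10*1/5, 1/5 + 3/10*1/2) = [13/50, 7/20) <- contains code 2663/10000
  'b': [1/5 + 3/10*1/2, 1/5 + 3/10*1/1) = [7/20, 1/2)
  emit 'e', narrow to [13/50, 7/20)
Step 3: interval [13/50, 7/20), width = 7/20 - 13/50 = 9/100
  'd': [13/50 + 9/100*0/1, 13/50 + 9/100*1/5) = [13/50, 139/500) <- contains code 2663/10000
  'e': [13/50 + 9/100*1/5, 13/50 + 9/100*1/2) = [139/500, 61/200)
  'b': [13/50 + 9/100*1/2, 13/50 + 9/100*1/1) = [61/200, 7/20)
  emit 'd', narrow to [13/50, 139/500)
Step 4: interval [13/50, 139/500), width = 139/500 - 13/50 = 9/500
  'd': [13/50 + 9/500*0/1, 13/50 + 9/500*1/5) = [13/50, 659/2500)
  'e': [13/50 + 9/500*1/5, 13/50 + 9/500*1/2) = [659/2500, 269/1000) <- contains code 2663/10000
  'b': [13/50 + 9/500*1/2, 13/50 + 9/500*1/1) = [269/1000, 139/500)
  emit 'e', narrow to [659/2500, 269/1000)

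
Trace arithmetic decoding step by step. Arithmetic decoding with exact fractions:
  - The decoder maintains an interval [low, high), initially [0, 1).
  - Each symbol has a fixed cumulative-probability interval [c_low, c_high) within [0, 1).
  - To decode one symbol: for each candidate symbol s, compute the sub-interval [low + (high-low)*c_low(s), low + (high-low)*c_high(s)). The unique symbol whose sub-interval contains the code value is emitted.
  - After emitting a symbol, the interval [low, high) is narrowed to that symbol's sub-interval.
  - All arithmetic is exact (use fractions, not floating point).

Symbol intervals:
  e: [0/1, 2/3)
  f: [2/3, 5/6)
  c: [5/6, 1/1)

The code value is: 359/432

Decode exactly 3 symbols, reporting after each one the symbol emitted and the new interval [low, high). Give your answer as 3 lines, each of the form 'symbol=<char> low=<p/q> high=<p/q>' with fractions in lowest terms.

Step 1: interval [0/1, 1/1), width = 1/1 - 0/1 = 1/1
  'e': [0/1 + 1/1*0/1, 0/1 + 1/1*2/3) = [0/1, 2/3)
  'f': [0/1 + 1/1*2/3, 0/1 + 1/1*5/6) = [2/3, 5/6) <- contains code 359/432
  'c': [0/1 + 1/1*5/6, 0/1 + 1/1*1/1) = [5/6, 1/1)
  emit 'f', narrow to [2/3, 5/6)
Step 2: interval [2/3, 5/6), width = 5/6 - 2/3 = 1/6
  'e': [2/3 + 1/6*0/1, 2/3 + 1/6*2/3) = [2/3, 7/9)
  'f': [2/3 + 1/6*2/3, 2/3 + 1/6*5/6) = [7/9, 29/36)
  'c': [2/3 + 1/6*5/6, 2/3 + 1/6*1/1) = [29/36, 5/6) <- contains code 359/432
  emit 'c', narrow to [29/36, 5/6)
Step 3: interval [29/36, 5/6), width = 5/6 - 29/36 = 1/36
  'e': [29/36 + 1/36*0/1, 29/36 + 1/36*2/3) = [29/36, 89/108)
  'f': [29/36 + 1/36*2/3, 29/36 + 1/36*5/6) = [89/108, 179/216)
  'c': [29/36 + 1/36*5/6, 29/36 + 1/36*1/1) = [179/216, 5/6) <- contains code 359/432
  emit 'c', narrow to [179/216, 5/6)

Answer: symbol=f low=2/3 high=5/6
symbol=c low=29/36 high=5/6
symbol=c low=179/216 high=5/6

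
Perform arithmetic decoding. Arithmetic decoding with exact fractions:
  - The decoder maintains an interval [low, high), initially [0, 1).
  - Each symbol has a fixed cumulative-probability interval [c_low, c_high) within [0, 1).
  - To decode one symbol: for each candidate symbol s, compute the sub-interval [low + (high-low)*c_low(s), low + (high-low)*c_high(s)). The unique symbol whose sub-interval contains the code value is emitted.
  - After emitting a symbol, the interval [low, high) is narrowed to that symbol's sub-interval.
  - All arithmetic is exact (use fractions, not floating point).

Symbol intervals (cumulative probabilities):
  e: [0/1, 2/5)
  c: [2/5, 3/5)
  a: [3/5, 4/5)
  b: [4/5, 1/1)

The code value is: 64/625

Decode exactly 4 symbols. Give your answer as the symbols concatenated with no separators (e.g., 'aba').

Step 1: interval [0/1, 1/1), width = 1/1 - 0/1 = 1/1
  'e': [0/1 + 1/1*0/1, 0/1 + 1/1*2/5) = [0/1, 2/5) <- contains code 64/625
  'c': [0/1 + 1/1*2/5, 0/1 + 1/1*3/5) = [2/5, 3/5)
  'a': [0/1 + 1/1*3/5, 0/1 + 1/1*4/5) = [3/5, 4/5)
  'b': [0/1 + 1/1*4/5, 0/1 + 1/1*1/1) = [4/5, 1/1)
  emit 'e', narrow to [0/1, 2/5)
Step 2: interval [0/1, 2/5), width = 2/5 - 0/1 = 2/5
  'e': [0/1 + 2/5*0/1, 0/1 + 2/5*2/5) = [0/1, 4/25) <- contains code 64/625
  'c': [0/1 + 2/5*2/5, 0/1 + 2/5*3/5) = [4/25, 6/25)
  'a': [0/1 + 2/5*3/5, 0/1 + 2/5*4/5) = [6/25, 8/25)
  'b': [0/1 + 2/5*4/5, 0/1 + 2/5*1/1) = [8/25, 2/5)
  emit 'e', narrow to [0/1, 4/25)
Step 3: interval [0/1, 4/25), width = 4/25 - 0/1 = 4/25
  'e': [0/1 + 4/25*0/1, 0/1 + 4/25*2/5) = [0/1, 8/125)
  'c': [0/1 + 4/25*2/5, 0/1 + 4/25*3/5) = [8/125, 12/125)
  'a': [0/1 + 4/25*3/5, 0/1 + 4/25*4/5) = [12/125, 16/125) <- contains code 64/625
  'b': [0/1 + 4/25*4/5, 0/1 + 4/25*1/1) = [16/125, 4/25)
  emit 'a', narrow to [12/125, 16/125)
Step 4: interval [12/125, 16/125), width = 16/125 - 12/125 = 4/125
  'e': [12/125 + 4/125*0/1, 12/125 + 4/125*2/5) = [12/125, 68/625) <- contains code 64/625
  'c': [12/125 + 4/125*2/5, 12/125 + 4/125*3/5) = [68/625, 72/625)
  'a': [12/125 + 4/125*3/5, 12/125 + 4/125*4/5) = [72/625, 76/625)
  'b': [12/125 + 4/125*4/5, 12/125 + 4/125*1/1) = [76/625, 16/125)
  emit 'e', narrow to [12/125, 68/625)

Answer: eeae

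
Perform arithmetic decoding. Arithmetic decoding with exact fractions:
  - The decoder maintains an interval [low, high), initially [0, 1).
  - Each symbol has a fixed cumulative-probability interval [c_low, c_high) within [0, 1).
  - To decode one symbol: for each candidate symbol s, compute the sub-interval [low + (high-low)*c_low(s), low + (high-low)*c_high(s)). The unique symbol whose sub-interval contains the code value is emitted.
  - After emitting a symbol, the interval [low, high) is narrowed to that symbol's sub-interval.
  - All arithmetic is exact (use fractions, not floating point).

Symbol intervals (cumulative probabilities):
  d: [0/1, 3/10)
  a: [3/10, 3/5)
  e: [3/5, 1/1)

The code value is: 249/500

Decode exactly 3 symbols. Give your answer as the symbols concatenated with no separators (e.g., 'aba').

Step 1: interval [0/1, 1/1), width = 1/1 - 0/1 = 1/1
  'd': [0/1 + 1/1*0/1, 0/1 + 1/1*3/10) = [0/1, 3/10)
  'a': [0/1 + 1/1*3/10, 0/1 + 1/1*3/5) = [3/10, 3/5) <- contains code 249/500
  'e': [0/1 + 1/1*3/5, 0/1 + 1/1*1/1) = [3/5, 1/1)
  emit 'a', narrow to [3/10, 3/5)
Step 2: interval [3/10, 3/5), width = 3/5 - 3/10 = 3/10
  'd': [3/10 + 3/10*0/1, 3/10 + 3/10*3/10) = [3/10, 39/100)
  'a': [3/10 + 3/10*3/10, 3/10 + 3/10*3/5) = [39/100, 12/25)
  'e': [3/10 + 3/10*3/5, 3/10 + 3/10*1/1) = [12/25, 3/5) <- contains code 249/500
  emit 'e', narrow to [12/25, 3/5)
Step 3: interval [12/25, 3/5), width = 3/5 - 12/25 = 3/25
  'd': [12/25 + 3/25*0/1, 12/25 + 3/25*3/10) = [12/25, 129/250) <- contains code 249/500
  'a': [12/25 + 3/25*3/10, 12/25 + 3/25*3/5) = [129/250, 69/125)
  'e': [12/25 + 3/25*3/5, 12/25 + 3/25*1/1) = [69/125, 3/5)
  emit 'd', narrow to [12/25, 129/250)

Answer: aed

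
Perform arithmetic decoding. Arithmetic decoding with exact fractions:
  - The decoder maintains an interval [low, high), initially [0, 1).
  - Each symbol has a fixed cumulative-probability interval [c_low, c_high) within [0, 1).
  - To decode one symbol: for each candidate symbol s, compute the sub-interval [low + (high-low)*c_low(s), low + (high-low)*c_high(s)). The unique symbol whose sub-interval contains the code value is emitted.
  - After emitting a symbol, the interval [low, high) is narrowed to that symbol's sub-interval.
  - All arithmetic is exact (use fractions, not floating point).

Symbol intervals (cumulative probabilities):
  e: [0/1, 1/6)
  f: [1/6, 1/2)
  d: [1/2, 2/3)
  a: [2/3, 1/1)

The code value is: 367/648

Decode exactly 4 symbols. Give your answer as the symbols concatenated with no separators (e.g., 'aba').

Step 1: interval [0/1, 1/1), width = 1/1 - 0/1 = 1/1
  'e': [0/1 + 1/1*0/1, 0/1 + 1/1*1/6) = [0/1, 1/6)
  'f': [0/1 + 1/1*1/6, 0/1 + 1/1*1/2) = [1/6, 1/2)
  'd': [0/1 + 1/1*1/2, 0/1 + 1/1*2/3) = [1/2, 2/3) <- contains code 367/648
  'a': [0/1 + 1/1*2/3, 0/1 + 1/1*1/1) = [2/3, 1/1)
  emit 'd', narrow to [1/2, 2/3)
Step 2: interval [1/2, 2/3), width = 2/3 - 1/2 = 1/6
  'e': [1/2 + 1/6*0/1, 1/2 + 1/6*1/6) = [1/2, 19/36)
  'f': [1/2 + 1/6*1/6, 1/2 + 1/6*1/2) = [19/36, 7/12) <- contains code 367/648
  'd': [1/2 + 1/6*1/2, 1/2 + 1/6*2/3) = [7/12, 11/18)
  'a': [1/2 + 1/6*2/3, 1/2 + 1/6*1/1) = [11/18, 2/3)
  emit 'f', narrow to [19/36, 7/12)
Step 3: interval [19/36, 7/12), width = 7/12 - 19/36 = 1/18
  'e': [19/36 + 1/18*0/1, 19/36 + 1/18*1/6) = [19/36, 29/54)
  'f': [19/36 + 1/18*1/6, 19/36 + 1/18*1/2) = [29/54, 5/9)
  'd': [19/36 + 1/18*1/2, 19/36 + 1/18*2/3) = [5/9, 61/108)
  'a': [19/36 + 1/18*2/3, 19/36 + 1/18*1/1) = [61/108, 7/12) <- contains code 367/648
  emit 'a', narrow to [61/108, 7/12)
Step 4: interval [61/108, 7/12), width = 7/12 - 61/108 = 1/54
  'e': [61/108 + 1/54*0/1, 61/108 + 1/54*1/6) = [61/108, 46/81) <- contains code 367/648
  'f': [61/108 + 1/54*1/6, 61/108 + 1/54*1/2) = [46/81, 31/54)
  'd': [61/108 + 1/54*1/2, 61/108 + 1/54*2/3) = [31/54, 187/324)
  'a': [61/108 + 1/54*2/3, 61/108 + 1/54*1/1) = [187/324, 7/12)
  emit 'e', narrow to [61/108, 46/81)

Answer: dfae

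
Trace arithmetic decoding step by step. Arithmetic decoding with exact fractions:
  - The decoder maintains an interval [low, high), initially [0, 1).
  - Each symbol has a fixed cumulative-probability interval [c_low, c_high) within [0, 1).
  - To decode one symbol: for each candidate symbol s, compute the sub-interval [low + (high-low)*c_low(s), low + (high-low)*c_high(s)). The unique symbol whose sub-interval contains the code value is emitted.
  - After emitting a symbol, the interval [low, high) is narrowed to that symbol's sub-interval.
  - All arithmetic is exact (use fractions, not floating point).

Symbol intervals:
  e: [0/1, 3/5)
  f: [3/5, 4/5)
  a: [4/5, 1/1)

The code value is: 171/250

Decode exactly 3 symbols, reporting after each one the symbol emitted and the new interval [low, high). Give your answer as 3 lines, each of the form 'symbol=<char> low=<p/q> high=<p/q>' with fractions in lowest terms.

Answer: symbol=f low=3/5 high=4/5
symbol=e low=3/5 high=18/25
symbol=f low=84/125 high=87/125

Derivation:
Step 1: interval [0/1, 1/1), width = 1/1 - 0/1 = 1/1
  'e': [0/1 + 1/1*0/1, 0/1 + 1/1*3/5) = [0/1, 3/5)
  'f': [0/1 + 1/1*3/5, 0/1 + 1/1*4/5) = [3/5, 4/5) <- contains code 171/250
  'a': [0/1 + 1/1*4/5, 0/1 + 1/1*1/1) = [4/5, 1/1)
  emit 'f', narrow to [3/5, 4/5)
Step 2: interval [3/5, 4/5), width = 4/5 - 3/5 = 1/5
  'e': [3/5 + 1/5*0/1, 3/5 + 1/5*3/5) = [3/5, 18/25) <- contains code 171/250
  'f': [3/5 + 1/5*3/5, 3/5 + 1/5*4/5) = [18/25, 19/25)
  'a': [3/5 + 1/5*4/5, 3/5 + 1/5*1/1) = [19/25, 4/5)
  emit 'e', narrow to [3/5, 18/25)
Step 3: interval [3/5, 18/25), width = 18/25 - 3/5 = 3/25
  'e': [3/5 + 3/25*0/1, 3/5 + 3/25*3/5) = [3/5, 84/125)
  'f': [3/5 + 3/25*3/5, 3/5 + 3/25*4/5) = [84/125, 87/125) <- contains code 171/250
  'a': [3/5 + 3/25*4/5, 3/5 + 3/25*1/1) = [87/125, 18/25)
  emit 'f', narrow to [84/125, 87/125)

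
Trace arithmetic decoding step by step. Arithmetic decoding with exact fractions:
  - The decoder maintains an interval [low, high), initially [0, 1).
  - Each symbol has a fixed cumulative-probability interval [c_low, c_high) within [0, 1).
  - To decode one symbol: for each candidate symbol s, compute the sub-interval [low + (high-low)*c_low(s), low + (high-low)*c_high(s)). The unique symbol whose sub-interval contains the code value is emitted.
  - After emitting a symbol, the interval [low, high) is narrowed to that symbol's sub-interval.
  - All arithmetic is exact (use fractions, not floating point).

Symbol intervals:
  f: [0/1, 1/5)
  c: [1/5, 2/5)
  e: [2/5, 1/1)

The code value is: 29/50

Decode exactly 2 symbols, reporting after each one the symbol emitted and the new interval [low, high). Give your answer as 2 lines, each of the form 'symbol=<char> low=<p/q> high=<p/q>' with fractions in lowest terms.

Step 1: interval [0/1, 1/1), width = 1/1 - 0/1 = 1/1
  'f': [0/1 + 1/1*0/1, 0/1 + 1/1*1/5) = [0/1, 1/5)
  'c': [0/1 + 1/1*1/5, 0/1 + 1/1*2/5) = [1/5, 2/5)
  'e': [0/1 + 1/1*2/5, 0/1 + 1/1*1/1) = [2/5, 1/1) <- contains code 29/50
  emit 'e', narrow to [2/5, 1/1)
Step 2: interval [2/5, 1/1), width = 1/1 - 2/5 = 3/5
  'f': [2/5 + 3/5*0/1, 2/5 + 3/5*1/5) = [2/5, 13/25)
  'c': [2/5 + 3/5*1/5, 2/5 + 3/5*2/5) = [13/25, 16/25) <- contains code 29/50
  'e': [2/5 + 3/5*2/5, 2/5 + 3/5*1/1) = [16/25, 1/1)
  emit 'c', narrow to [13/25, 16/25)

Answer: symbol=e low=2/5 high=1/1
symbol=c low=13/25 high=16/25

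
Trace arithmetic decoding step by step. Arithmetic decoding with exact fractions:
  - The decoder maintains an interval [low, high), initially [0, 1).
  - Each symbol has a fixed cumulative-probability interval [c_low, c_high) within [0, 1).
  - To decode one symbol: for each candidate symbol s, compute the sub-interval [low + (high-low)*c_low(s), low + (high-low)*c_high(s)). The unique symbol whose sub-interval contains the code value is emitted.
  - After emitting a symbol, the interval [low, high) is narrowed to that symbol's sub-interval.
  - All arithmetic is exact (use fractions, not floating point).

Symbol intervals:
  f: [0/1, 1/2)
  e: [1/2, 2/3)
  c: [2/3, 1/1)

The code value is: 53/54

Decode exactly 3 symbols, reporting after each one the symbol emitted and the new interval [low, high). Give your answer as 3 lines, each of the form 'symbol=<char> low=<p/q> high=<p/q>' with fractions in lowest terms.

Step 1: interval [0/1, 1/1), width = 1/1 - 0/1 = 1/1
  'f': [0/1 + 1/1*0/1, 0/1 + 1/1*1/2) = [0/1, 1/2)
  'e': [0/1 + 1/1*1/2, 0/1 + 1/1*2/3) = [1/2, 2/3)
  'c': [0/1 + 1/1*2/3, 0/1 + 1/1*1/1) = [2/3, 1/1) <- contains code 53/54
  emit 'c', narrow to [2/3, 1/1)
Step 2: interval [2/3, 1/1), width = 1/1 - 2/3 = 1/3
  'f': [2/3 + 1/3*0/1, 2/3 + 1/3*1/2) = [2/3, 5/6)
  'e': [2/3 + 1/3*1/2, 2/3 + 1/3*2/3) = [5/6, 8/9)
  'c': [2/3 + 1/3*2/3, 2/3 + 1/3*1/1) = [8/9, 1/1) <- contains code 53/54
  emit 'c', narrow to [8/9, 1/1)
Step 3: interval [8/9, 1/1), width = 1/1 - 8/9 = 1/9
  'f': [8/9 + 1/9*0/1, 8/9 + 1/9*1/2) = [8/9, 17/18)
  'e': [8/9 + 1/9*1/2, 8/9 + 1/9*2/3) = [17/18, 26/27)
  'c': [8/9 + 1/9*2/3, 8/9 + 1/9*1/1) = [26/27, 1/1) <- contains code 53/54
  emit 'c', narrow to [26/27, 1/1)

Answer: symbol=c low=2/3 high=1/1
symbol=c low=8/9 high=1/1
symbol=c low=26/27 high=1/1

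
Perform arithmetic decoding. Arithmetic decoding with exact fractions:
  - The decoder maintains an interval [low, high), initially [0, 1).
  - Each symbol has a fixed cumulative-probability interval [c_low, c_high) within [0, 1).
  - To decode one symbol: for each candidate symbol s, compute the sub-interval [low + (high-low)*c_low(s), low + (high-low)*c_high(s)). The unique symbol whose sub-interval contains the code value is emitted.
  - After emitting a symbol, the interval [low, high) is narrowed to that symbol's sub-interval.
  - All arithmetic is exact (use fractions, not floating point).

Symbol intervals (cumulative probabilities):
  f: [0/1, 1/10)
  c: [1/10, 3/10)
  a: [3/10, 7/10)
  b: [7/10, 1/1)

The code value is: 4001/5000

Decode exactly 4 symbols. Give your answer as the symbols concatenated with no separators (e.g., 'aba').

Answer: bafb

Derivation:
Step 1: interval [0/1, 1/1), width = 1/1 - 0/1 = 1/1
  'f': [0/1 + 1/1*0/1, 0/1 + 1/1*1/10) = [0/1, 1/10)
  'c': [0/1 + 1/1*1/10, 0/1 + 1/1*3/10) = [1/10, 3/10)
  'a': [0/1 + 1/1*3/10, 0/1 + 1/1*7/10) = [3/10, 7/10)
  'b': [0/1 + 1/1*7/10, 0/1 + 1/1*1/1) = [7/10, 1/1) <- contains code 4001/5000
  emit 'b', narrow to [7/10, 1/1)
Step 2: interval [7/10, 1/1), width = 1/1 - 7/10 = 3/10
  'f': [7/10 + 3/10*0/1, 7/10 + 3/10*1/10) = [7/10, 73/100)
  'c': [7/10 + 3/10*1/10, 7/10 + 3/10*3/10) = [73/100, 79/100)
  'a': [7/10 + 3/10*3/10, 7/10 + 3/10*7/10) = [79/100, 91/100) <- contains code 4001/5000
  'b': [7/10 + 3/10*7/10, 7/10 + 3/10*1/1) = [91/100, 1/1)
  emit 'a', narrow to [79/100, 91/100)
Step 3: interval [79/100, 91/100), width = 91/100 - 79/100 = 3/25
  'f': [79/100 + 3/25*0/1, 79/100 + 3/25*1/10) = [79/100, 401/500) <- contains code 4001/5000
  'c': [79/100 + 3/25*1/10, 79/100 + 3/25*3/10) = [401/500, 413/500)
  'a': [79/100 + 3/25*3/10, 79/100 + 3/25*7/10) = [413/500, 437/500)
  'b': [79/100 + 3/25*7/10, 79/100 + 3/25*1/1) = [437/500, 91/100)
  emit 'f', narrow to [79/100, 401/500)
Step 4: interval [79/100, 401/500), width = 401/500 - 79/100 = 3/250
  'f': [79/100 + 3/250*0/1, 79/100 + 3/250*1/10) = [79/100, 989/1250)
  'c': [79/100 + 3/250*1/10, 79/100 + 3/250*3/10) = [989/1250, 496/625)
  'a': [79/100 + 3/250*3/10, 79/100 + 3/250*7/10) = [496/625, 499/625)
  'b': [79/100 + 3/250*7/10, 79/100 + 3/250*1/1) = [499/625, 401/500) <- contains code 4001/5000
  emit 'b', narrow to [499/625, 401/500)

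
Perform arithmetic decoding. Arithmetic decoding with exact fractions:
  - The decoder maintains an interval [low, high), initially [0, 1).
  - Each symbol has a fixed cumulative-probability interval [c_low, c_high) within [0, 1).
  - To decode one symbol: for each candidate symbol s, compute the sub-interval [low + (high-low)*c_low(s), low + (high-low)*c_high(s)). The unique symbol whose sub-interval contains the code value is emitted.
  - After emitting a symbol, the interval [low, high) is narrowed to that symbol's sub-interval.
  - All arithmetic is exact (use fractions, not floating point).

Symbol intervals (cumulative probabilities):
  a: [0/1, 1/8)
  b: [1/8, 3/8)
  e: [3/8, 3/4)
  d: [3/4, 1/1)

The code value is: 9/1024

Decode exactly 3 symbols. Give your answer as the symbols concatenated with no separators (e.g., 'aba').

Step 1: interval [0/1, 1/1), width = 1/1 - 0/1 = 1/1
  'a': [0/1 + 1/1*0/1, 0/1 + 1/1*1/8) = [0/1, 1/8) <- contains code 9/1024
  'b': [0/1 + 1/1*1/8, 0/1 + 1/1*3/8) = [1/8, 3/8)
  'e': [0/1 + 1/1*3/8, 0/1 + 1/1*3/4) = [3/8, 3/4)
  'd': [0/1 + 1/1*3/4, 0/1 + 1/1*1/1) = [3/4, 1/1)
  emit 'a', narrow to [0/1, 1/8)
Step 2: interval [0/1, 1/8), width = 1/8 - 0/1 = 1/8
  'a': [0/1 + 1/8*0/1, 0/1 + 1/8*1/8) = [0/1, 1/64) <- contains code 9/1024
  'b': [0/1 + 1/8*1/8, 0/1 + 1/8*3/8) = [1/64, 3/64)
  'e': [0/1 + 1/8*3/8, 0/1 + 1/8*3/4) = [3/64, 3/32)
  'd': [0/1 + 1/8*3/4, 0/1 + 1/8*1/1) = [3/32, 1/8)
  emit 'a', narrow to [0/1, 1/64)
Step 3: interval [0/1, 1/64), width = 1/64 - 0/1 = 1/64
  'a': [0/1 + 1/64*0/1, 0/1 + 1/64*1/8) = [0/1, 1/512)
  'b': [0/1 + 1/64*1/8, 0/1 + 1/64*3/8) = [1/512, 3/512)
  'e': [0/1 + 1/64*3/8, 0/1 + 1/64*3/4) = [3/512, 3/256) <- contains code 9/1024
  'd': [0/1 + 1/64*3/4, 0/1 + 1/64*1/1) = [3/256, 1/64)
  emit 'e', narrow to [3/512, 3/256)

Answer: aae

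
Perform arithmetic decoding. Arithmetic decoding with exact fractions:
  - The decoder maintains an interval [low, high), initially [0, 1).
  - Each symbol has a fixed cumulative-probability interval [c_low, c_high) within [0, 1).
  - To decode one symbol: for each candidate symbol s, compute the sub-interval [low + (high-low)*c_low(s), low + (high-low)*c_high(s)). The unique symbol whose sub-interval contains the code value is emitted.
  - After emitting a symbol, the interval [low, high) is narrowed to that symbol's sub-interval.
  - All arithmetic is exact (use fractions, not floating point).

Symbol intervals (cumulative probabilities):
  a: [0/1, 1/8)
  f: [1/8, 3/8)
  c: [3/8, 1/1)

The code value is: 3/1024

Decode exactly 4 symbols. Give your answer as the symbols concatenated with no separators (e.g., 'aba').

Answer: aaff

Derivation:
Step 1: interval [0/1, 1/1), width = 1/1 - 0/1 = 1/1
  'a': [0/1 + 1/1*0/1, 0/1 + 1/1*1/8) = [0/1, 1/8) <- contains code 3/1024
  'f': [0/1 + 1/1*1/8, 0/1 + 1/1*3/8) = [1/8, 3/8)
  'c': [0/1 + 1/1*3/8, 0/1 + 1/1*1/1) = [3/8, 1/1)
  emit 'a', narrow to [0/1, 1/8)
Step 2: interval [0/1, 1/8), width = 1/8 - 0/1 = 1/8
  'a': [0/1 + 1/8*0/1, 0/1 + 1/8*1/8) = [0/1, 1/64) <- contains code 3/1024
  'f': [0/1 + 1/8*1/8, 0/1 + 1/8*3/8) = [1/64, 3/64)
  'c': [0/1 + 1/8*3/8, 0/1 + 1/8*1/1) = [3/64, 1/8)
  emit 'a', narrow to [0/1, 1/64)
Step 3: interval [0/1, 1/64), width = 1/64 - 0/1 = 1/64
  'a': [0/1 + 1/64*0/1, 0/1 + 1/64*1/8) = [0/1, 1/512)
  'f': [0/1 + 1/64*1/8, 0/1 + 1/64*3/8) = [1/512, 3/512) <- contains code 3/1024
  'c': [0/1 + 1/64*3/8, 0/1 + 1/64*1/1) = [3/512, 1/64)
  emit 'f', narrow to [1/512, 3/512)
Step 4: interval [1/512, 3/512), width = 3/512 - 1/512 = 1/256
  'a': [1/512 + 1/256*0/1, 1/512 + 1/256*1/8) = [1/512, 5/2048)
  'f': [1/512 + 1/256*1/8, 1/512 + 1/256*3/8) = [5/2048, 7/2048) <- contains code 3/1024
  'c': [1/512 + 1/256*3/8, 1/512 + 1/256*1/1) = [7/2048, 3/512)
  emit 'f', narrow to [5/2048, 7/2048)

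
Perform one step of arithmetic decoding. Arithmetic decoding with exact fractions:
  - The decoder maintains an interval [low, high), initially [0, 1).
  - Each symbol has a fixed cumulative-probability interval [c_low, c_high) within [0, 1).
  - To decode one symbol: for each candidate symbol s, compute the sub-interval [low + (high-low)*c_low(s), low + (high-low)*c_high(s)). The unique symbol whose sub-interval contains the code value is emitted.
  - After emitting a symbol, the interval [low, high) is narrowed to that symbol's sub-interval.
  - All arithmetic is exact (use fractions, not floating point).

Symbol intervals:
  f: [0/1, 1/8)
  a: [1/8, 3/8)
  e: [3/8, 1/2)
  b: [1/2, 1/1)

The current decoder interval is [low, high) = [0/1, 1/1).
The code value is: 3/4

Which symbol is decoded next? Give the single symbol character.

Interval width = high − low = 1/1 − 0/1 = 1/1
Scaled code = (code − low) / width = (3/4 − 0/1) / 1/1 = 3/4
  f: [0/1, 1/8) 
  a: [1/8, 3/8) 
  e: [3/8, 1/2) 
  b: [1/2, 1/1) ← scaled code falls here ✓

Answer: b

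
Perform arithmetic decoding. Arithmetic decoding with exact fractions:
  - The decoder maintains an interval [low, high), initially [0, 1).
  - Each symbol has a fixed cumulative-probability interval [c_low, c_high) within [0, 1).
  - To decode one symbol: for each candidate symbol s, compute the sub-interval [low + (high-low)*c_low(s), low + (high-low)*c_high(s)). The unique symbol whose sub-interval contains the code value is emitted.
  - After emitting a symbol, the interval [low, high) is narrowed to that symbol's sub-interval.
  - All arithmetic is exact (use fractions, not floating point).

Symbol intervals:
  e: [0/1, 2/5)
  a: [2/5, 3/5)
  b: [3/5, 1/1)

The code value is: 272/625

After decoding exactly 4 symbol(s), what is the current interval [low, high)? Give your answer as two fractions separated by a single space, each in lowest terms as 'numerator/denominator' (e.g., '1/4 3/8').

Step 1: interval [0/1, 1/1), width = 1/1 - 0/1 = 1/1
  'e': [0/1 + 1/1*0/1, 0/1 + 1/1*2/5) = [0/1, 2/5)
  'a': [0/1 + 1/1*2/5, 0/1 + 1/1*3/5) = [2/5, 3/5) <- contains code 272/625
  'b': [0/1 + 1/1*3/5, 0/1 + 1/1*1/1) = [3/5, 1/1)
  emit 'a', narrow to [2/5, 3/5)
Step 2: interval [2/5, 3/5), width = 3/5 - 2/5 = 1/5
  'e': [2/5 + 1/5*0/1, 2/5 + 1/5*2/5) = [2/5, 12/25) <- contains code 272/625
  'a': [2/5 + 1/5*2/5, 2/5 + 1/5*3/5) = [12/25, 13/25)
  'b': [2/5 + 1/5*3/5, 2/5 + 1/5*1/1) = [13/25, 3/5)
  emit 'e', narrow to [2/5, 12/25)
Step 3: interval [2/5, 12/25), width = 12/25 - 2/5 = 2/25
  'e': [2/5 + 2/25*0/1, 2/5 + 2/25*2/5) = [2/5, 54/125)
  'a': [2/5 + 2/25*2/5, 2/5 + 2/25*3/5) = [54/125, 56/125) <- contains code 272/625
  'b': [2/5 + 2/25*3/5, 2/5 + 2/25*1/1) = [56/125, 12/25)
  emit 'a', narrow to [54/125, 56/125)
Step 4: interval [54/125, 56/125), width = 56/125 - 54/125 = 2/125
  'e': [54/125 + 2/125*0/1, 54/125 + 2/125*2/5) = [54/125, 274/625) <- contains code 272/625
  'a': [54/125 + 2/125*2/5, 54/125 + 2/125*3/5) = [274/625, 276/625)
  'b': [54/125 + 2/125*3/5, 54/125 + 2/125*1/1) = [276/625, 56/125)
  emit 'e', narrow to [54/125, 274/625)

Answer: 54/125 274/625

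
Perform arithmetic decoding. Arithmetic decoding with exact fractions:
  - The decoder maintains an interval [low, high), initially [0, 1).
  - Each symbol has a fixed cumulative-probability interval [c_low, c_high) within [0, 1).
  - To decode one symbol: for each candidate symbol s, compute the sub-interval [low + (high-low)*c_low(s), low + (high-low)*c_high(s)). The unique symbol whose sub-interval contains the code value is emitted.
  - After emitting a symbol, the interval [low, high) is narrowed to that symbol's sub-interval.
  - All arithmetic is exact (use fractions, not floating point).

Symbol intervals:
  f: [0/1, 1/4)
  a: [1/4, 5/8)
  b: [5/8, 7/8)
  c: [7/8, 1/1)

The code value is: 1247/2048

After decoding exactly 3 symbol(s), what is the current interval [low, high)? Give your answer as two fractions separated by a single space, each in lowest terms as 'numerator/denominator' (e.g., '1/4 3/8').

Answer: 311/512 317/512

Derivation:
Step 1: interval [0/1, 1/1), width = 1/1 - 0/1 = 1/1
  'f': [0/1 + 1/1*0/1, 0/1 + 1/1*1/4) = [0/1, 1/4)
  'a': [0/1 + 1/1*1/4, 0/1 + 1/1*5/8) = [1/4, 5/8) <- contains code 1247/2048
  'b': [0/1 + 1/1*5/8, 0/1 + 1/1*7/8) = [5/8, 7/8)
  'c': [0/1 + 1/1*7/8, 0/1 + 1/1*1/1) = [7/8, 1/1)
  emit 'a', narrow to [1/4, 5/8)
Step 2: interval [1/4, 5/8), width = 5/8 - 1/4 = 3/8
  'f': [1/4 + 3/8*0/1, 1/4 + 3/8*1/4) = [1/4, 11/32)
  'a': [1/4 + 3/8*1/4, 1/4 + 3/8*5/8) = [11/32, 31/64)
  'b': [1/4 + 3/8*5/8, 1/4 + 3/8*7/8) = [31/64, 37/64)
  'c': [1/4 + 3/8*7/8, 1/4 + 3/8*1/1) = [37/64, 5/8) <- contains code 1247/2048
  emit 'c', narrow to [37/64, 5/8)
Step 3: interval [37/64, 5/8), width = 5/8 - 37/64 = 3/64
  'f': [37/64 + 3/64*0/1, 37/64 + 3/64*1/4) = [37/64, 151/256)
  'a': [37/64 + 3/64*1/4, 37/64 + 3/64*5/8) = [151/256, 311/512)
  'b': [37/64 + 3/64*5/8, 37/64 + 3/64*7/8) = [311/512, 317/512) <- contains code 1247/2048
  'c': [37/64 + 3/64*7/8, 37/64 + 3/64*1/1) = [317/512, 5/8)
  emit 'b', narrow to [311/512, 317/512)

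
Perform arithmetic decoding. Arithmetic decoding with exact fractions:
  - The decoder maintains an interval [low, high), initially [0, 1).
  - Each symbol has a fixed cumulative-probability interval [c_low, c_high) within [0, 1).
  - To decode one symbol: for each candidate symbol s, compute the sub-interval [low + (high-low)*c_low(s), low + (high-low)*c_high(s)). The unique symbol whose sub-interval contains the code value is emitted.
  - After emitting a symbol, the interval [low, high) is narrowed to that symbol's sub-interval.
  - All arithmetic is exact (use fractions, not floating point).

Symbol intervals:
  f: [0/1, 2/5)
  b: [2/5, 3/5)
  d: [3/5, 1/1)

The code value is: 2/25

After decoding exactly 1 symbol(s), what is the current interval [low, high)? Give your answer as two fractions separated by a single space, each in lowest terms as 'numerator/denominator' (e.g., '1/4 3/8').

Step 1: interval [0/1, 1/1), width = 1/1 - 0/1 = 1/1
  'f': [0/1 + 1/1*0/1, 0/1 + 1/1*2/5) = [0/1, 2/5) <- contains code 2/25
  'b': [0/1 + 1/1*2/5, 0/1 + 1/1*3/5) = [2/5, 3/5)
  'd': [0/1 + 1/1*3/5, 0/1 + 1/1*1/1) = [3/5, 1/1)
  emit 'f', narrow to [0/1, 2/5)

Answer: 0/1 2/5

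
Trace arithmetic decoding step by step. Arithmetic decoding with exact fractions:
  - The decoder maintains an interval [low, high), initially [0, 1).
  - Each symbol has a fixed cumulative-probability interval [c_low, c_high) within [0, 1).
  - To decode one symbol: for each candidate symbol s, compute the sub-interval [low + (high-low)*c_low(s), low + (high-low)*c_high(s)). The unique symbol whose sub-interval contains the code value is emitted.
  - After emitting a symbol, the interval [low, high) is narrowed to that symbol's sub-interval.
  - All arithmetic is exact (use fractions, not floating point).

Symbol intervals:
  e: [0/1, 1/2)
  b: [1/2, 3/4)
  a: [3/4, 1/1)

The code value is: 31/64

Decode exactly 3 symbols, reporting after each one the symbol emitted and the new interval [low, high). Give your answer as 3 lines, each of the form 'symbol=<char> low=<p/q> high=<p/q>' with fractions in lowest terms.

Answer: symbol=e low=0/1 high=1/2
symbol=a low=3/8 high=1/2
symbol=a low=15/32 high=1/2

Derivation:
Step 1: interval [0/1, 1/1), width = 1/1 - 0/1 = 1/1
  'e': [0/1 + 1/1*0/1, 0/1 + 1/1*1/2) = [0/1, 1/2) <- contains code 31/64
  'b': [0/1 + 1/1*1/2, 0/1 + 1/1*3/4) = [1/2, 3/4)
  'a': [0/1 + 1/1*3/4, 0/1 + 1/1*1/1) = [3/4, 1/1)
  emit 'e', narrow to [0/1, 1/2)
Step 2: interval [0/1, 1/2), width = 1/2 - 0/1 = 1/2
  'e': [0/1 + 1/2*0/1, 0/1 + 1/2*1/2) = [0/1, 1/4)
  'b': [0/1 + 1/2*1/2, 0/1 + 1/2*3/4) = [1/4, 3/8)
  'a': [0/1 + 1/2*3/4, 0/1 + 1/2*1/1) = [3/8, 1/2) <- contains code 31/64
  emit 'a', narrow to [3/8, 1/2)
Step 3: interval [3/8, 1/2), width = 1/2 - 3/8 = 1/8
  'e': [3/8 + 1/8*0/1, 3/8 + 1/8*1/2) = [3/8, 7/16)
  'b': [3/8 + 1/8*1/2, 3/8 + 1/8*3/4) = [7/16, 15/32)
  'a': [3/8 + 1/8*3/4, 3/8 + 1/8*1/1) = [15/32, 1/2) <- contains code 31/64
  emit 'a', narrow to [15/32, 1/2)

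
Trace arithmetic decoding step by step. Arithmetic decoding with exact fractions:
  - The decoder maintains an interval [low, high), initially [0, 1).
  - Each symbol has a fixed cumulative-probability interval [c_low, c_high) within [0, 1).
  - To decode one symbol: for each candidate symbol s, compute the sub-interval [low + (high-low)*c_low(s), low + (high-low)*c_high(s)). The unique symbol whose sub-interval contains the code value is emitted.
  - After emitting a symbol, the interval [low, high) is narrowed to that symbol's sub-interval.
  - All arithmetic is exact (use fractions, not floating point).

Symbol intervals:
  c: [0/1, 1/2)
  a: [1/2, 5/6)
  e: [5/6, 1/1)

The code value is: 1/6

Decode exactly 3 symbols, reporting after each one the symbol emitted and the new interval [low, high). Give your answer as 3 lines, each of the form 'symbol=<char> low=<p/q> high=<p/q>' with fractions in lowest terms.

Answer: symbol=c low=0/1 high=1/2
symbol=c low=0/1 high=1/4
symbol=a low=1/8 high=5/24

Derivation:
Step 1: interval [0/1, 1/1), width = 1/1 - 0/1 = 1/1
  'c': [0/1 + 1/1*0/1, 0/1 + 1/1*1/2) = [0/1, 1/2) <- contains code 1/6
  'a': [0/1 + 1/1*1/2, 0/1 + 1/1*5/6) = [1/2, 5/6)
  'e': [0/1 + 1/1*5/6, 0/1 + 1/1*1/1) = [5/6, 1/1)
  emit 'c', narrow to [0/1, 1/2)
Step 2: interval [0/1, 1/2), width = 1/2 - 0/1 = 1/2
  'c': [0/1 + 1/2*0/1, 0/1 + 1/2*1/2) = [0/1, 1/4) <- contains code 1/6
  'a': [0/1 + 1/2*1/2, 0/1 + 1/2*5/6) = [1/4, 5/12)
  'e': [0/1 + 1/2*5/6, 0/1 + 1/2*1/1) = [5/12, 1/2)
  emit 'c', narrow to [0/1, 1/4)
Step 3: interval [0/1, 1/4), width = 1/4 - 0/1 = 1/4
  'c': [0/1 + 1/4*0/1, 0/1 + 1/4*1/2) = [0/1, 1/8)
  'a': [0/1 + 1/4*1/2, 0/1 + 1/4*5/6) = [1/8, 5/24) <- contains code 1/6
  'e': [0/1 + 1/4*5/6, 0/1 + 1/4*1/1) = [5/24, 1/4)
  emit 'a', narrow to [1/8, 5/24)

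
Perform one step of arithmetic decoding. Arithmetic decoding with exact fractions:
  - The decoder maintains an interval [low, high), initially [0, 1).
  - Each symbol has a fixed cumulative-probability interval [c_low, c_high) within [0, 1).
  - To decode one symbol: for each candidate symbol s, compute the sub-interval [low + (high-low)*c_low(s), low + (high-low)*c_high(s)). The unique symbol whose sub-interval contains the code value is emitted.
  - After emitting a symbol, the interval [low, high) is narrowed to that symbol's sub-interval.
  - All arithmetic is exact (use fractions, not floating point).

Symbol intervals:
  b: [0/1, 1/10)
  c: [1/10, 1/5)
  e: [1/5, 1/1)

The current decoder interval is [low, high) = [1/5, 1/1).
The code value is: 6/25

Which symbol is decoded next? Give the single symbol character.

Interval width = high − low = 1/1 − 1/5 = 4/5
Scaled code = (code − low) / width = (6/25 − 1/5) / 4/5 = 1/20
  b: [0/1, 1/10) ← scaled code falls here ✓
  c: [1/10, 1/5) 
  e: [1/5, 1/1) 

Answer: b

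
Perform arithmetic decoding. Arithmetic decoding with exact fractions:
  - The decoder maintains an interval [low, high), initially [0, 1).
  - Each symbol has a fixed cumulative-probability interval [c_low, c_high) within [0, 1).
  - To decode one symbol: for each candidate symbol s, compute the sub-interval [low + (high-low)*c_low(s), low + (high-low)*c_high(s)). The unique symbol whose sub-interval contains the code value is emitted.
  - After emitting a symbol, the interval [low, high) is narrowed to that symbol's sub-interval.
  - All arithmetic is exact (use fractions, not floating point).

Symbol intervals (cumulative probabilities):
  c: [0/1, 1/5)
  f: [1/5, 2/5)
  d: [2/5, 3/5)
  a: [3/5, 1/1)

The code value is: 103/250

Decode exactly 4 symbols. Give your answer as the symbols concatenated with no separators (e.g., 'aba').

Answer: dcfd

Derivation:
Step 1: interval [0/1, 1/1), width = 1/1 - 0/1 = 1/1
  'c': [0/1 + 1/1*0/1, 0/1 + 1/1*1/5) = [0/1, 1/5)
  'f': [0/1 + 1/1*1/5, 0/1 + 1/1*2/5) = [1/5, 2/5)
  'd': [0/1 + 1/1*2/5, 0/1 + 1/1*3/5) = [2/5, 3/5) <- contains code 103/250
  'a': [0/1 + 1/1*3/5, 0/1 + 1/1*1/1) = [3/5, 1/1)
  emit 'd', narrow to [2/5, 3/5)
Step 2: interval [2/5, 3/5), width = 3/5 - 2/5 = 1/5
  'c': [2/5 + 1/5*0/1, 2/5 + 1/5*1/5) = [2/5, 11/25) <- contains code 103/250
  'f': [2/5 + 1/5*1/5, 2/5 + 1/5*2/5) = [11/25, 12/25)
  'd': [2/5 + 1/5*2/5, 2/5 + 1/5*3/5) = [12/25, 13/25)
  'a': [2/5 + 1/5*3/5, 2/5 + 1/5*1/1) = [13/25, 3/5)
  emit 'c', narrow to [2/5, 11/25)
Step 3: interval [2/5, 11/25), width = 11/25 - 2/5 = 1/25
  'c': [2/5 + 1/25*0/1, 2/5 + 1/25*1/5) = [2/5, 51/125)
  'f': [2/5 + 1/25*1/5, 2/5 + 1/25*2/5) = [51/125, 52/125) <- contains code 103/250
  'd': [2/5 + 1/25*2/5, 2/5 + 1/25*3/5) = [52/125, 53/125)
  'a': [2/5 + 1/25*3/5, 2/5 + 1/25*1/1) = [53/125, 11/25)
  emit 'f', narrow to [51/125, 52/125)
Step 4: interval [51/125, 52/125), width = 52/125 - 51/125 = 1/125
  'c': [51/125 + 1/125*0/1, 51/125 + 1/125*1/5) = [51/125, 256/625)
  'f': [51/125 + 1/125*1/5, 51/125 + 1/125*2/5) = [256/625, 257/625)
  'd': [51/125 + 1/125*2/5, 51/125 + 1/125*3/5) = [257/625, 258/625) <- contains code 103/250
  'a': [51/125 + 1/125*3/5, 51/125 + 1/125*1/1) = [258/625, 52/125)
  emit 'd', narrow to [257/625, 258/625)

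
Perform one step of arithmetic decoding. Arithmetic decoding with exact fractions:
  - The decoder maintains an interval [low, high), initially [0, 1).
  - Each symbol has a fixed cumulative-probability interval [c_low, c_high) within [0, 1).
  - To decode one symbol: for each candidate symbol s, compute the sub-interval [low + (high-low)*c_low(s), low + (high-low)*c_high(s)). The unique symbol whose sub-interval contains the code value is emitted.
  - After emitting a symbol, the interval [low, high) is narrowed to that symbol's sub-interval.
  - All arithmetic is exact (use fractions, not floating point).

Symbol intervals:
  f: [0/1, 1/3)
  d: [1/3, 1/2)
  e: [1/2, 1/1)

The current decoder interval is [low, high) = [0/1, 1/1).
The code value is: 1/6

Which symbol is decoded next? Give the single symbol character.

Interval width = high − low = 1/1 − 0/1 = 1/1
Scaled code = (code − low) / width = (1/6 − 0/1) / 1/1 = 1/6
  f: [0/1, 1/3) ← scaled code falls here ✓
  d: [1/3, 1/2) 
  e: [1/2, 1/1) 

Answer: f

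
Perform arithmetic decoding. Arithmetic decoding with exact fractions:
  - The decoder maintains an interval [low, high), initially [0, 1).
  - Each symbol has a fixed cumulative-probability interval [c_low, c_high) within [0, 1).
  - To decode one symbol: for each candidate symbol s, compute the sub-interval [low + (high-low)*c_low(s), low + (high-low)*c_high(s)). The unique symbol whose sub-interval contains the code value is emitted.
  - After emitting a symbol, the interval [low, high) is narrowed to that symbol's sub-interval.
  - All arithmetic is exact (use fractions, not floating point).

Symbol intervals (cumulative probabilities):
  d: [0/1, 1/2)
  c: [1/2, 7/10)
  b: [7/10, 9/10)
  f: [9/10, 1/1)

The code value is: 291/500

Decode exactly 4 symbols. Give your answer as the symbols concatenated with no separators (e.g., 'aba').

Step 1: interval [0/1, 1/1), width = 1/1 - 0/1 = 1/1
  'd': [0/1 + 1/1*0/1, 0/1 + 1/1*1/2) = [0/1, 1/2)
  'c': [0/1 + 1/1*1/2, 0/1 + 1/1*7/10) = [1/2, 7/10) <- contains code 291/500
  'b': [0/1 + 1/1*7/10, 0/1 + 1/1*9/10) = [7/10, 9/10)
  'f': [0/1 + 1/1*9/10, 0/1 + 1/1*1/1) = [9/10, 1/1)
  emit 'c', narrow to [1/2, 7/10)
Step 2: interval [1/2, 7/10), width = 7/10 - 1/2 = 1/5
  'd': [1/2 + 1/5*0/1, 1/2 + 1/5*1/2) = [1/2, 3/5) <- contains code 291/500
  'c': [1/2 + 1/5*1/2, 1/2 + 1/5*7/10) = [3/5, 16/25)
  'b': [1/2 + 1/5*7/10, 1/2 + 1/5*9/10) = [16/25, 17/25)
  'f': [1/2 + 1/5*9/10, 1/2 + 1/5*1/1) = [17/25, 7/10)
  emit 'd', narrow to [1/2, 3/5)
Step 3: interval [1/2, 3/5), width = 3/5 - 1/2 = 1/10
  'd': [1/2 + 1/10*0/1, 1/2 + 1/10*1/2) = [1/2, 11/20)
  'c': [1/2 + 1/10*1/2, 1/2 + 1/10*7/10) = [11/20, 57/100)
  'b': [1/2 + 1/10*7/10, 1/2 + 1/10*9/10) = [57/100, 59/100) <- contains code 291/500
  'f': [1/2 + 1/10*9/10, 1/2 + 1/10*1/1) = [59/100, 3/5)
  emit 'b', narrow to [57/100, 59/100)
Step 4: interval [57/100, 59/100), width = 59/100 - 57/100 = 1/50
  'd': [57/100 + 1/50*0/1, 57/100 + 1/50*1/2) = [57/100, 29/50)
  'c': [57/100 + 1/50*1/2, 57/100 + 1/50*7/10) = [29/50, 73/125) <- contains code 291/500
  'b': [57/100 + 1/50*7/10, 57/100 + 1/50*9/10) = [73/125, 147/250)
  'f': [57/100 + 1/50*9/10, 57/100 + 1/50*1/1) = [147/250, 59/100)
  emit 'c', narrow to [29/50, 73/125)

Answer: cdbc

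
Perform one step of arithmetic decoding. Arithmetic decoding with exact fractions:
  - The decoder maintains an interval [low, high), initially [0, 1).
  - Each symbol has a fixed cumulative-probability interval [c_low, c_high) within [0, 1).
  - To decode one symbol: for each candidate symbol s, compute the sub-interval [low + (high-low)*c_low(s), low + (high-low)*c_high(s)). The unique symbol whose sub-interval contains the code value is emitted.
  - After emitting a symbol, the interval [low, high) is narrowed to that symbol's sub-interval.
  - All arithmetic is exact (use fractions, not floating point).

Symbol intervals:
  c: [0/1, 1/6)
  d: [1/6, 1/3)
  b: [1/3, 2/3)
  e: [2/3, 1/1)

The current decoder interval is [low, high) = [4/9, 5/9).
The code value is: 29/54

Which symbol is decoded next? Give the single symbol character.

Interval width = high − low = 5/9 − 4/9 = 1/9
Scaled code = (code − low) / width = (29/54 − 4/9) / 1/9 = 5/6
  c: [0/1, 1/6) 
  d: [1/6, 1/3) 
  b: [1/3, 2/3) 
  e: [2/3, 1/1) ← scaled code falls here ✓

Answer: e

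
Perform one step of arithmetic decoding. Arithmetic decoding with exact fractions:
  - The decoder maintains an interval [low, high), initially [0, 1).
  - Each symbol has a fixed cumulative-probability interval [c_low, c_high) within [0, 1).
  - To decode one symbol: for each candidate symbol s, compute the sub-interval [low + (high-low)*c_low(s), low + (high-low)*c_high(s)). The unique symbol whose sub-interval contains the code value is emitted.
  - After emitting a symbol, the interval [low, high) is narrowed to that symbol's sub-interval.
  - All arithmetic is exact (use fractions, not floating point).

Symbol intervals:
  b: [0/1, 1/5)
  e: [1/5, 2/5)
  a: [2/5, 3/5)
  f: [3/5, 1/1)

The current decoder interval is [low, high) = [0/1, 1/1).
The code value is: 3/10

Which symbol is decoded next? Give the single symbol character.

Interval width = high − low = 1/1 − 0/1 = 1/1
Scaled code = (code − low) / width = (3/10 − 0/1) / 1/1 = 3/10
  b: [0/1, 1/5) 
  e: [1/5, 2/5) ← scaled code falls here ✓
  a: [2/5, 3/5) 
  f: [3/5, 1/1) 

Answer: e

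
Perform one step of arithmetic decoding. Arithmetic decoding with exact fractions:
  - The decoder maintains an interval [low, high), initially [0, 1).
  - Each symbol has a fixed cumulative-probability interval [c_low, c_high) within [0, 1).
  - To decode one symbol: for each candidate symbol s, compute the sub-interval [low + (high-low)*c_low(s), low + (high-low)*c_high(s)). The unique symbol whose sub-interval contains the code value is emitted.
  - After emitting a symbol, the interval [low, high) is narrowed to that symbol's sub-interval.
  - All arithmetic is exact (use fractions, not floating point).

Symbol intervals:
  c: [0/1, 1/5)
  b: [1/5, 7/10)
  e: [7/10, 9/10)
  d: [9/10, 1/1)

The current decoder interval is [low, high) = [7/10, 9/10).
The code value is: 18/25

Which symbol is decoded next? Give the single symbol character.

Interval width = high − low = 9/10 − 7/10 = 1/5
Scaled code = (code − low) / width = (18/25 − 7/10) / 1/5 = 1/10
  c: [0/1, 1/5) ← scaled code falls here ✓
  b: [1/5, 7/10) 
  e: [7/10, 9/10) 
  d: [9/10, 1/1) 

Answer: c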